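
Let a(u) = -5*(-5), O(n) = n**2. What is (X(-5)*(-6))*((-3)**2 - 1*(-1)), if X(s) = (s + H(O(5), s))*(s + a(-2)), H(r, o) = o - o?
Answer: 6000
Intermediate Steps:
H(r, o) = 0
a(u) = 25
X(s) = s*(25 + s) (X(s) = (s + 0)*(s + 25) = s*(25 + s))
(X(-5)*(-6))*((-3)**2 - 1*(-1)) = (-5*(25 - 5)*(-6))*((-3)**2 - 1*(-1)) = (-5*20*(-6))*(9 + 1) = -100*(-6)*10 = 600*10 = 6000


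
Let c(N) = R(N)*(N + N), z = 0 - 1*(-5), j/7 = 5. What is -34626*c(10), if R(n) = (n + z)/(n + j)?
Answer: -230840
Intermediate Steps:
j = 35 (j = 7*5 = 35)
z = 5 (z = 0 + 5 = 5)
R(n) = (5 + n)/(35 + n) (R(n) = (n + 5)/(n + 35) = (5 + n)/(35 + n))
c(N) = 2*N*(5 + N)/(35 + N) (c(N) = ((5 + N)/(35 + N))*(N + N) = ((5 + N)/(35 + N))*(2*N) = 2*N*(5 + N)/(35 + N))
-34626*c(10) = -69252*10*(5 + 10)/(35 + 10) = -69252*10*15/45 = -34626*20/3 = -230840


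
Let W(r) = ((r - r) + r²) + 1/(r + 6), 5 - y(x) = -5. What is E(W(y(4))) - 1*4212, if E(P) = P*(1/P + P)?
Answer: 1485185/256 ≈ 5801.5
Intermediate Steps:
y(x) = 10 (y(x) = 5 - 1*(-5) = 5 + 5 = 10)
W(r) = r² + 1/(6 + r) (W(r) = (0 + r²) + 1/(6 + r) = r² + 1/(6 + r))
E(P) = P*(P + 1/P)
E(W(y(4))) - 1*4212 = (1 + ((1 + 10³ + 6*10²)/(6 + 10))²) - 1*4212 = (1 + ((1 + 1000 + 6*100)/16)²) - 4212 = (1 + ((1 + 1000 + 600)/16)²) - 4212 = (1 + ((1/16)*1601)²) - 4212 = (1 + (1601/16)²) - 4212 = (1 + 2563201/256) - 4212 = 2563457/256 - 4212 = 1485185/256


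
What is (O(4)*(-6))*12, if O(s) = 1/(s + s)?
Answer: -9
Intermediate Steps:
O(s) = 1/(2*s)
(O(4)*(-6))*12 = (((½)/4)*(-6))*12 = (((½)*(¼))*(-6))*12 = ((⅛)*(-6))*12 = -¾*12 = -9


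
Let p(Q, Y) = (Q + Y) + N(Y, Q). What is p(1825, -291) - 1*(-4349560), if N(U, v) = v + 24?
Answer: 4352943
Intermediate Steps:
N(U, v) = 24 + v
p(Q, Y) = 24 + Y + 2*Q (p(Q, Y) = (Q + Y) + (24 + Q) = 24 + Y + 2*Q)
p(1825, -291) - 1*(-4349560) = (24 - 291 + 2*1825) - 1*(-4349560) = (24 - 291 + 3650) + 4349560 = 3383 + 4349560 = 4352943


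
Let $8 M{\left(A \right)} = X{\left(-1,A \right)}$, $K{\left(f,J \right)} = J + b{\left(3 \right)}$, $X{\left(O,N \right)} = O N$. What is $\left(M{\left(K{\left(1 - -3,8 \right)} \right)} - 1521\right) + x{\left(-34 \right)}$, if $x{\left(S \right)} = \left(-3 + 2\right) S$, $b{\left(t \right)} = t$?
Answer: $- \frac{11907}{8} \approx -1488.4$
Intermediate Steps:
$X{\left(O,N \right)} = N O$
$K{\left(f,J \right)} = 3 + J$ ($K{\left(f,J \right)} = J + 3 = 3 + J$)
$x{\left(S \right)} = - S$
$M{\left(A \right)} = - \frac{A}{8}$ ($M{\left(A \right)} = \frac{A \left(-1\right)}{8} = \frac{\left(-1\right) A}{8} = - \frac{A}{8}$)
$\left(M{\left(K{\left(1 - -3,8 \right)} \right)} - 1521\right) + x{\left(-34 \right)} = \left(- \frac{3 + 8}{8} - 1521\right) - -34 = \left(\left(- \frac{1}{8}\right) 11 - 1521\right) + 34 = \left(- \frac{11}{8} - 1521\right) + 34 = - \frac{12179}{8} + 34 = - \frac{11907}{8}$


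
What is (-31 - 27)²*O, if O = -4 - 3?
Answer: -23548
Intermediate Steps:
O = -7
(-31 - 27)²*O = (-31 - 27)²*(-7) = (-58)²*(-7) = 3364*(-7) = -23548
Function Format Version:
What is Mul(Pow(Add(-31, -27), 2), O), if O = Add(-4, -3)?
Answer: -23548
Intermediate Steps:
O = -7
Mul(Pow(Add(-31, -27), 2), O) = Mul(Pow(Add(-31, -27), 2), -7) = Mul(Pow(-58, 2), -7) = Mul(3364, -7) = -23548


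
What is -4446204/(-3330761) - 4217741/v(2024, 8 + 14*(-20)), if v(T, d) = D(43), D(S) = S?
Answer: -46671415429/475823 ≈ -98086.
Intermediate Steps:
v(T, d) = 43
-4446204/(-3330761) - 4217741/v(2024, 8 + 14*(-20)) = -4446204/(-3330761) - 4217741/43 = -4446204*(-1/3330761) - 4217741*1/43 = 635172/475823 - 98087 = -46671415429/475823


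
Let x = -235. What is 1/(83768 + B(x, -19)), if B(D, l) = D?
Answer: 1/83533 ≈ 1.1971e-5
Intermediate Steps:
1/(83768 + B(x, -19)) = 1/(83768 - 235) = 1/83533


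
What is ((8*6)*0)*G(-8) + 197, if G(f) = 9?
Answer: 197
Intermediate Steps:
((8*6)*0)*G(-8) + 197 = ((8*6)*0)*9 + 197 = (48*0)*9 + 197 = 0*9 + 197 = 0 + 197 = 197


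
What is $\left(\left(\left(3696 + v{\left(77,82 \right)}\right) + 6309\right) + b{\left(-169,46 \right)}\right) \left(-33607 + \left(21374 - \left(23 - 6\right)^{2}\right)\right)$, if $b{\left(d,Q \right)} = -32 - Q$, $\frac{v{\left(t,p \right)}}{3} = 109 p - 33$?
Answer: $-458831124$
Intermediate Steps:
$v{\left(t,p \right)} = -99 + 327 p$ ($v{\left(t,p \right)} = 3 \left(109 p - 33\right) = 3 \left(-33 + 109 p\right) = -99 + 327 p$)
$\left(\left(\left(3696 + v{\left(77,82 \right)}\right) + 6309\right) + b{\left(-169,46 \right)}\right) \left(-33607 + \left(21374 - \left(23 - 6\right)^{2}\right)\right) = \left(\left(\left(3696 + \left(-99 + 327 \cdot 82\right)\right) + 6309\right) - 78\right) \left(-33607 + \left(21374 - \left(23 - 6\right)^{2}\right)\right) = \left(\left(\left(3696 + \left(-99 + 26814\right)\right) + 6309\right) - 78\right) \left(-33607 + \left(21374 - 17^{2}\right)\right) = \left(\left(\left(3696 + 26715\right) + 6309\right) - 78\right) \left(-33607 + \left(21374 - 289\right)\right) = \left(\left(30411 + 6309\right) - 78\right) \left(-33607 + \left(21374 - 289\right)\right) = \left(36720 - 78\right) \left(-33607 + 21085\right) = 36642 \left(-12522\right) = -458831124$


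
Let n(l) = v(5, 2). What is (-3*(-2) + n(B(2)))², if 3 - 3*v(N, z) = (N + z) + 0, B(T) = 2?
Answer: 196/9 ≈ 21.778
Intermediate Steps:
v(N, z) = 1 - N/3 - z/3 (v(N, z) = 1 - ((N + z) + 0)/3 = 1 - (N + z)/3 = 1 + (-N/3 - z/3) = 1 - N/3 - z/3)
n(l) = -4/3 (n(l) = 1 - ⅓*5 - ⅓*2 = 1 - 5/3 - ⅔ = -4/3)
(-3*(-2) + n(B(2)))² = (-3*(-2) - 4/3)² = (6 - 4/3)² = (14/3)² = 196/9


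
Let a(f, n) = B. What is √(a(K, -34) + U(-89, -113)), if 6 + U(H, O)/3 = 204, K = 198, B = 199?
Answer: √793 ≈ 28.160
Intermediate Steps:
U(H, O) = 594 (U(H, O) = -18 + 3*204 = -18 + 612 = 594)
a(f, n) = 199
√(a(K, -34) + U(-89, -113)) = √(199 + 594) = √793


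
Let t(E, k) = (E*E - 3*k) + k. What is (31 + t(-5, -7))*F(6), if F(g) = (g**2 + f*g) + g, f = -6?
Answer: 420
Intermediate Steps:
F(g) = g**2 - 5*g (F(g) = (g**2 - 6*g) + g = g**2 - 5*g)
t(E, k) = E**2 - 2*k (t(E, k) = (E**2 - 3*k) + k = E**2 - 2*k)
(31 + t(-5, -7))*F(6) = (31 + ((-5)**2 - 2*(-7)))*(6*(-5 + 6)) = (31 + (25 + 14))*(6*1) = (31 + 39)*6 = 70*6 = 420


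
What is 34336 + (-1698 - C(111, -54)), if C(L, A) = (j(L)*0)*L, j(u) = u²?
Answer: 32638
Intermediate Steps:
C(L, A) = 0 (C(L, A) = (L²*0)*L = 0*L = 0)
34336 + (-1698 - C(111, -54)) = 34336 + (-1698 - 1*0) = 34336 + (-1698 + 0) = 34336 - 1698 = 32638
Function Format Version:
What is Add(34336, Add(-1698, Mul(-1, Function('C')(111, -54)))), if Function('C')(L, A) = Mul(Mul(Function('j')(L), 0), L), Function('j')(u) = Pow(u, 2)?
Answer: 32638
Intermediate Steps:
Function('C')(L, A) = 0 (Function('C')(L, A) = Mul(Mul(Pow(L, 2), 0), L) = Mul(0, L) = 0)
Add(34336, Add(-1698, Mul(-1, Function('C')(111, -54)))) = Add(34336, Add(-1698, Mul(-1, 0))) = Add(34336, Add(-1698, 0)) = Add(34336, -1698) = 32638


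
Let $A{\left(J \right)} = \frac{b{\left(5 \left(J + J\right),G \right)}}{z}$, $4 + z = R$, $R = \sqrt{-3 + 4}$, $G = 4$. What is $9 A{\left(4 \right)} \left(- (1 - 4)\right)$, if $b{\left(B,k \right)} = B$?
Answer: $-360$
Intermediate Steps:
$R = 1$ ($R = \sqrt{1} = 1$)
$z = -3$ ($z = -4 + 1 = -3$)
$A{\left(J \right)} = - \frac{10 J}{3}$ ($A{\left(J \right)} = \frac{5 \left(J + J\right)}{-3} = 5 \cdot 2 J \left(- \frac{1}{3}\right) = 10 J \left(- \frac{1}{3}\right) = - \frac{10 J}{3}$)
$9 A{\left(4 \right)} \left(- (1 - 4)\right) = 9 \left(\left(- \frac{10}{3}\right) 4\right) \left(- (1 - 4)\right) = 9 \left(- \frac{40}{3}\right) \left(\left(-1\right) \left(-3\right)\right) = \left(-120\right) 3 = -360$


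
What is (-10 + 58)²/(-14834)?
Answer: -1152/7417 ≈ -0.15532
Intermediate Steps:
(-10 + 58)²/(-14834) = 48²*(-1/14834) = 2304*(-1/14834) = -1152/7417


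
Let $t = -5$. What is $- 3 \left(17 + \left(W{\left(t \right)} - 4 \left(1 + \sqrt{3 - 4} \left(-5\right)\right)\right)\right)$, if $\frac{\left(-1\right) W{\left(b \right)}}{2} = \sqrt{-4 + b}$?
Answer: $-39 - 42 i \approx -39.0 - 42.0 i$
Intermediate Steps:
$W{\left(b \right)} = - 2 \sqrt{-4 + b}$
$- 3 \left(17 + \left(W{\left(t \right)} - 4 \left(1 + \sqrt{3 - 4} \left(-5\right)\right)\right)\right) = - 3 \left(17 - \left(2 \sqrt{-4 - 5} + 4 \left(1 + \sqrt{3 - 4} \left(-5\right)\right)\right)\right) = - 3 \left(17 - \left(4 \left(1 + \sqrt{-1} \left(-5\right)\right) + 6 i\right)\right) = - 3 \left(17 - \left(4 \left(1 + i \left(-5\right)\right) + 2 \cdot 3 i\right)\right) = - 3 \left(17 - \left(4 \left(1 - 5 i\right) + 6 i\right)\right) = - 3 \left(17 - \left(4 - 14 i\right)\right) = - 3 \left(13 + 14 i\right) = -39 - 42 i$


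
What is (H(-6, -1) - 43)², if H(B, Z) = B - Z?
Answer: 2304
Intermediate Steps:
(H(-6, -1) - 43)² = ((-6 - 1*(-1)) - 43)² = ((-6 + 1) - 43)² = (-5 - 43)² = (-48)² = 2304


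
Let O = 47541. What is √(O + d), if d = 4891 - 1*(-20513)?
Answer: 3*√8105 ≈ 270.08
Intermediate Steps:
d = 25404 (d = 4891 + 20513 = 25404)
√(O + d) = √(47541 + 25404) = √72945 = 3*√8105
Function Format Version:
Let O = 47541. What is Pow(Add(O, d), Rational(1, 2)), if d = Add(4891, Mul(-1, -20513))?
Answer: Mul(3, Pow(8105, Rational(1, 2))) ≈ 270.08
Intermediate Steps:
d = 25404 (d = Add(4891, 20513) = 25404)
Pow(Add(O, d), Rational(1, 2)) = Pow(Add(47541, 25404), Rational(1, 2)) = Pow(72945, Rational(1, 2)) = Mul(3, Pow(8105, Rational(1, 2)))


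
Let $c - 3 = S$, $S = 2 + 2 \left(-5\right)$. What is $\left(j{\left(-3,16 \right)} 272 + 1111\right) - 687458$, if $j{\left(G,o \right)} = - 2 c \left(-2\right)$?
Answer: $-691787$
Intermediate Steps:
$S = -8$ ($S = 2 - 10 = -8$)
$c = -5$ ($c = 3 - 8 = -5$)
$j{\left(G,o \right)} = -20$ ($j{\left(G,o \right)} = \left(-2\right) \left(-5\right) \left(-2\right) = 10 \left(-2\right) = -20$)
$\left(j{\left(-3,16 \right)} 272 + 1111\right) - 687458 = \left(\left(-20\right) 272 + 1111\right) - 687458 = \left(-5440 + 1111\right) - 687458 = -4329 - 687458 = -691787$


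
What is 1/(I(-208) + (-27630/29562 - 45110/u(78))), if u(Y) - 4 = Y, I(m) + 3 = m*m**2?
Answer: -202007/1817955139695 ≈ -1.1112e-7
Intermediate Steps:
I(m) = -3 + m**3 (I(m) = -3 + m*m**2 = -3 + m**3)
u(Y) = 4 + Y
1/(I(-208) + (-27630/29562 - 45110/u(78))) = 1/((-3 + (-208)**3) + (-27630/29562 - 45110/(4 + 78))) = 1/((-3 - 8998912) + (-27630*1/29562 - 45110/82)) = 1/(-8998915 + (-4605/4927 - 45110*1/82)) = 1/(-8998915 + (-4605/4927 - 22555/41)) = 1/(-8998915 - 111317290/202007) = 1/(-1817955139695/202007) = -202007/1817955139695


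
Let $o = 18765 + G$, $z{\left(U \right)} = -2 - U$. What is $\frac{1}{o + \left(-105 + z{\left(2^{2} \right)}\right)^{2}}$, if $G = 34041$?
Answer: $\frac{1}{65127} \approx 1.5355 \cdot 10^{-5}$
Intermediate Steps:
$o = 52806$ ($o = 18765 + 34041 = 52806$)
$\frac{1}{o + \left(-105 + z{\left(2^{2} \right)}\right)^{2}} = \frac{1}{52806 + \left(-105 - 6\right)^{2}} = \frac{1}{52806 + \left(-111\right)^{2}} = \frac{1}{52806 + 12321} = \frac{1}{65127}$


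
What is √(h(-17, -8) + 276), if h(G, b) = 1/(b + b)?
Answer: √4415/4 ≈ 16.611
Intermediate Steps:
h(G, b) = 1/(2*b)
√(h(-17, -8) + 276) = √((½)/(-8) + 276) = √((½)*(-⅛) + 276) = √(-1/16 + 276) = √(4415/16) = √4415/4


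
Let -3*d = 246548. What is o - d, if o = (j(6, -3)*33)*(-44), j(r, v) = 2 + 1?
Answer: 233480/3 ≈ 77827.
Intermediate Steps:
d = -246548/3 (d = -⅓*246548 = -246548/3 ≈ -82183.)
j(r, v) = 3
o = -4356 (o = (3*33)*(-44) = 99*(-44) = -4356)
o - d = -4356 - 1*(-246548/3) = -4356 + 246548/3 = 233480/3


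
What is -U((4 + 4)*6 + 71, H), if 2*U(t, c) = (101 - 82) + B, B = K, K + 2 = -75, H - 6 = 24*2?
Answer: 29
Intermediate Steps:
H = 54 (H = 6 + 24*2 = 6 + 48 = 54)
K = -77 (K = -2 - 75 = -77)
B = -77
U(t, c) = -29 (U(t, c) = ((101 - 82) - 77)/2 = (19 - 77)/2 = (1/2)*(-58) = -29)
-U((4 + 4)*6 + 71, H) = -1*(-29) = 29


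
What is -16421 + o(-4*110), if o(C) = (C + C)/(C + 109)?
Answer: -5434471/331 ≈ -16418.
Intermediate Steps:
o(C) = 2*C/(109 + C) (o(C) = (2*C)/(109 + C) = 2*C/(109 + C))
-16421 + o(-4*110) = -16421 + 2*(-4*110)/(109 - 4*110) = -16421 + 2*(-440)/(109 - 440) = -16421 + 2*(-440)/(-331) = -16421 + 2*(-440)*(-1/331) = -16421 + 880/331 = -5434471/331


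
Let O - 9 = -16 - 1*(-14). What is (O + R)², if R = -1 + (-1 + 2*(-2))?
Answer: 1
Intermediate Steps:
R = -6 (R = -1 + (-1 - 4) = -1 - 5 = -6)
O = 7 (O = 9 + (-16 - 1*(-14)) = 9 + (-16 + 14) = 9 - 2 = 7)
(O + R)² = (7 - 6)² = 1² = 1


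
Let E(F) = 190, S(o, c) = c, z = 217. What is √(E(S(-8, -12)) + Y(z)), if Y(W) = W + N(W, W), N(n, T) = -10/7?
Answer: √19873/7 ≈ 20.139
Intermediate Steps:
N(n, T) = -10/7 (N(n, T) = -10*⅐ = -10/7)
Y(W) = -10/7 + W (Y(W) = W - 10/7 = -10/7 + W)
√(E(S(-8, -12)) + Y(z)) = √(190 + (-10/7 + 217)) = √(190 + 1509/7) = √(2839/7) = √19873/7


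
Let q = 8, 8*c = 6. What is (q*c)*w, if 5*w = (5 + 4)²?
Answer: 486/5 ≈ 97.200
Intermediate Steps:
c = ¾ (c = (⅛)*6 = ¾ ≈ 0.75000)
w = 81/5 (w = (5 + 4)²/5 = (⅕)*9² = (⅕)*81 = 81/5 ≈ 16.200)
(q*c)*w = (8*(¾))*(81/5) = 6*(81/5) = 486/5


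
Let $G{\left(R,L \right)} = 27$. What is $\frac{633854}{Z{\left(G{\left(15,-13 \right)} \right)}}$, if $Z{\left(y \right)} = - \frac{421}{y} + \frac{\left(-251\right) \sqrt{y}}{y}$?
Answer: $\frac{3602509209}{761893} - \frac{6443442837 \sqrt{3}}{761893} \approx -9919.8$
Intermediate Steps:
$Z{\left(y \right)} = - \frac{421}{y} - \frac{251}{\sqrt{y}}$
$\frac{633854}{Z{\left(G{\left(15,-13 \right)} \right)}} = \frac{633854}{- \frac{421}{27} - \frac{251}{3 \sqrt{3}}} = \frac{633854}{\left(-421\right) \frac{1}{27} - 251 \frac{\sqrt{3}}{9}} = \frac{633854}{- \frac{421}{27} - \frac{251 \sqrt{3}}{9}}$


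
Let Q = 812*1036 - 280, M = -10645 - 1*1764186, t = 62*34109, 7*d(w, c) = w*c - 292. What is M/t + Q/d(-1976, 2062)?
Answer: -4920239561359/2154306089358 ≈ -2.2839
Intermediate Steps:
d(w, c) = -292/7 + c*w/7 (d(w, c) = (w*c - 292)/7 = (c*w - 292)/7 = (-292 + c*w)/7 = -292/7 + c*w/7)
t = 2114758
M = -1774831 (M = -10645 - 1764186 = -1774831)
Q = 840952 (Q = 841232 - 280 = 840952)
M/t + Q/d(-1976, 2062) = -1774831/2114758 + 840952/(-292/7 + (1/7)*2062*(-1976)) = -1774831*1/2114758 + 840952/(-292/7 - 4074512/7) = -1774831/2114758 + 840952/(-4074804/7) = -1774831/2114758 + 840952*(-7/4074804) = -1774831/2114758 - 1471666/1018701 = -4920239561359/2154306089358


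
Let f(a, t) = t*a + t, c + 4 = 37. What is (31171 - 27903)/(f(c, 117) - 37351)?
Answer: -3268/33373 ≈ -0.097924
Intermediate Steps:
c = 33 (c = -4 + 37 = 33)
f(a, t) = t + a*t (f(a, t) = a*t + t = t + a*t)
(31171 - 27903)/(f(c, 117) - 37351) = (31171 - 27903)/(117*(1 + 33) - 37351) = 3268/(117*34 - 37351) = 3268/(3978 - 37351) = 3268/(-33373) = 3268*(-1/33373) = -3268/33373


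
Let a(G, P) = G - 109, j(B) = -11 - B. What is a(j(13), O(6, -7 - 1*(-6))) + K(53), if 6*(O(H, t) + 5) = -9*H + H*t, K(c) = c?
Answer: -80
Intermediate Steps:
O(H, t) = -5 - 3*H/2 + H*t/6 (O(H, t) = -5 + (-9*H + H*t)/6 = -5 + (-3*H/2 + H*t/6) = -5 - 3*H/2 + H*t/6)
a(G, P) = -109 + G
a(j(13), O(6, -7 - 1*(-6))) + K(53) = (-109 + (-11 - 1*13)) + 53 = (-109 + (-11 - 13)) + 53 = (-109 - 24) + 53 = -133 + 53 = -80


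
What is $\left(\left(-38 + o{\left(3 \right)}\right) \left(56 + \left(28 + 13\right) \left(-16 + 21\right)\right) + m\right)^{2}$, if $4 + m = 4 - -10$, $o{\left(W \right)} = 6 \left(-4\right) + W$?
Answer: $236821321$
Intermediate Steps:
$o{\left(W \right)} = -24 + W$
$m = 10$ ($m = -4 + \left(4 - -10\right) = -4 + \left(4 + 10\right) = -4 + 14 = 10$)
$\left(\left(-38 + o{\left(3 \right)}\right) \left(56 + \left(28 + 13\right) \left(-16 + 21\right)\right) + m\right)^{2} = \left(\left(-38 + \left(-24 + 3\right)\right) \left(56 + \left(28 + 13\right) \left(-16 + 21\right)\right) + 10\right)^{2} = \left(\left(-38 - 21\right) \left(56 + 41 \cdot 5\right) + 10\right)^{2} = \left(- 59 \left(56 + 205\right) + 10\right)^{2} = \left(\left(-59\right) 261 + 10\right)^{2} = \left(-15399 + 10\right)^{2} = \left(-15389\right)^{2} = 236821321$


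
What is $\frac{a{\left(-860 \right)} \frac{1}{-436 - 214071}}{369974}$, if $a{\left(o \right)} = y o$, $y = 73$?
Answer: $\frac{31390}{39681006409} \approx 7.9106 \cdot 10^{-7}$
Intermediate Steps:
$a{\left(o \right)} = 73 o$
$\frac{a{\left(-860 \right)} \frac{1}{-436 - 214071}}{369974} = \frac{73 \left(-860\right) \frac{1}{-436 - 214071}}{369974} = - \frac{62780}{-436 - 214071} \cdot \frac{1}{369974} = - \frac{62780}{-214507} \cdot \frac{1}{369974} = \left(-62780\right) \left(- \frac{1}{214507}\right) \frac{1}{369974} = \frac{62780}{214507} \cdot \frac{1}{369974} = \frac{31390}{39681006409}$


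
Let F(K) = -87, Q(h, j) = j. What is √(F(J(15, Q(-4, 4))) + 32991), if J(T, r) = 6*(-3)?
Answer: 6*√914 ≈ 181.39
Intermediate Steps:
J(T, r) = -18
√(F(J(15, Q(-4, 4))) + 32991) = √(-87 + 32991) = √32904 = 6*√914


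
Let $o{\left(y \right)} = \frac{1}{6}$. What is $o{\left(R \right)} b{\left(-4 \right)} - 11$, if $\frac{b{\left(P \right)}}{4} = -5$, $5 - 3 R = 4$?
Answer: $- \frac{43}{3} \approx -14.333$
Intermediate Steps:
$R = \frac{1}{3}$ ($R = \frac{5}{3} - \frac{4}{3} = \frac{1}{3} \approx 0.33333$)
$b{\left(P \right)} = -20$ ($b{\left(P \right)} = 4 \left(-5\right) = -20$)
$o{\left(y \right)} = \frac{1}{6}$
$o{\left(R \right)} b{\left(-4 \right)} - 11 = \frac{1}{6} \left(-20\right) - 11 = - \frac{10}{3} - 11 = - \frac{43}{3}$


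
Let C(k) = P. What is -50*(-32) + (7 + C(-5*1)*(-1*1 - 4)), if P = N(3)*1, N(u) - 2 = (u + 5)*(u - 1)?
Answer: 1517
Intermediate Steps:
N(u) = 2 + (-1 + u)*(5 + u) (N(u) = 2 + (u + 5)*(u - 1) = 2 + (5 + u)*(-1 + u) = 2 + (-1 + u)*(5 + u))
P = 18 (P = (-3 + 3**2 + 4*3)*1 = (-3 + 9 + 12)*1 = 18*1 = 18)
C(k) = 18
-50*(-32) + (7 + C(-5*1)*(-1*1 - 4)) = -50*(-32) + (7 + 18*(-1*1 - 4)) = 1600 + (7 + 18*(-1 - 4)) = 1600 + (7 + 18*(-5)) = 1600 + (7 - 90) = 1600 - 83 = 1517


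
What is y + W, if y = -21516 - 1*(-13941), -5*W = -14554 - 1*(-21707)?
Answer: -45028/5 ≈ -9005.6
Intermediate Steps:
W = -7153/5 (W = -(-14554 - 1*(-21707))/5 = -(-14554 + 21707)/5 = -⅕*7153 = -7153/5 ≈ -1430.6)
y = -7575 (y = -21516 + 13941 = -7575)
y + W = -7575 - 7153/5 = -45028/5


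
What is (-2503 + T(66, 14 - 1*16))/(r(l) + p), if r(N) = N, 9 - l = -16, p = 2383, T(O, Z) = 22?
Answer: -2481/2408 ≈ -1.0303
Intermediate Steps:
l = 25 (l = 9 - 1*(-16) = 9 + 16 = 25)
(-2503 + T(66, 14 - 1*16))/(r(l) + p) = (-2503 + 22)/(25 + 2383) = -2481/2408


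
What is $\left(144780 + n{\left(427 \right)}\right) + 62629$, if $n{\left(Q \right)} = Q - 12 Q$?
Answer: $202712$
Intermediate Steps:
$n{\left(Q \right)} = - 11 Q$
$\left(144780 + n{\left(427 \right)}\right) + 62629 = \left(144780 - 4697\right) + 62629 = 140083 + 62629 = 202712$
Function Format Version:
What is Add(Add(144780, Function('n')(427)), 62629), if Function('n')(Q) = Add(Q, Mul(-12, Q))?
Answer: 202712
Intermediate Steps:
Function('n')(Q) = Mul(-11, Q)
Add(Add(144780, Function('n')(427)), 62629) = Add(Add(144780, Mul(-11, 427)), 62629) = Add(Add(144780, -4697), 62629) = Add(140083, 62629) = 202712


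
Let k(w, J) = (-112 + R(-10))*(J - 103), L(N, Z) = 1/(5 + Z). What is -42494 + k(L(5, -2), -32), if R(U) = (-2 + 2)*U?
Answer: -27374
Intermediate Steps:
R(U) = 0 (R(U) = 0*U = 0)
k(w, J) = 11536 - 112*J (k(w, J) = (-112 + 0)*(J - 103) = -112*(-103 + J) = 11536 - 112*J)
-42494 + k(L(5, -2), -32) = -42494 + (11536 - 112*(-32)) = -42494 + (11536 + 3584) = -42494 + 15120 = -27374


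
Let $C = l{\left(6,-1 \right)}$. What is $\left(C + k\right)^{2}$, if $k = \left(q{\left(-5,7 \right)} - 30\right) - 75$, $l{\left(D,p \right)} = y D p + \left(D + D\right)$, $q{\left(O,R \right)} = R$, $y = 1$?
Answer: $8464$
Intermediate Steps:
$l{\left(D,p \right)} = 2 D + D p$ ($l{\left(D,p \right)} = 1 D p + \left(D + D\right) = D p + 2 D = 2 D + D p$)
$C = 6$ ($C = 6 \left(2 - 1\right) = 6 \cdot 1 = 6$)
$k = -98$ ($k = \left(7 - 30\right) - 75 = -23 - 75 = -98$)
$\left(C + k\right)^{2} = \left(6 - 98\right)^{2} = \left(-92\right)^{2} = 8464$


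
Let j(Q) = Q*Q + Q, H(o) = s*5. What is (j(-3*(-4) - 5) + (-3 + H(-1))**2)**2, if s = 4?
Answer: 119025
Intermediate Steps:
H(o) = 20 (H(o) = 4*5 = 20)
j(Q) = Q + Q**2 (j(Q) = Q**2 + Q = Q + Q**2)
(j(-3*(-4) - 5) + (-3 + H(-1))**2)**2 = ((-3*(-4) - 5)*(1 + (-3*(-4) - 5)) + (-3 + 20)**2)**2 = ((12 - 5)*(1 + (12 - 5)) + 17**2)**2 = (7*(1 + 7) + 289)**2 = (7*8 + 289)**2 = (56 + 289)**2 = 345**2 = 119025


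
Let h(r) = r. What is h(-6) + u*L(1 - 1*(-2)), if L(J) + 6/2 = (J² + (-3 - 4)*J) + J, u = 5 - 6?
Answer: 6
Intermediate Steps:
u = -1
L(J) = -3 + J² - 6*J (L(J) = -3 + ((J² + (-3 - 4)*J) + J) = -3 + ((J² - 7*J) + J) = -3 + (J² - 6*J) = -3 + J² - 6*J)
h(-6) + u*L(1 - 1*(-2)) = -6 - (-3 + (1 - 1*(-2))² - 6*(1 - 1*(-2))) = -6 - (-3 + (1 + 2)² - 6*(1 + 2)) = -6 - (-3 + 3² - 6*3) = -6 - (-3 + 9 - 18) = -6 - 1*(-12) = -6 + 12 = 6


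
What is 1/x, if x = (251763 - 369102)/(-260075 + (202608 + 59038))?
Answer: -1571/117339 ≈ -0.013389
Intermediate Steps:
x = -117339/1571 (x = -117339/(-260075 + 261646) = -117339/1571 ≈ -74.691)
1/x = 1/(-117339/1571) = -1571/117339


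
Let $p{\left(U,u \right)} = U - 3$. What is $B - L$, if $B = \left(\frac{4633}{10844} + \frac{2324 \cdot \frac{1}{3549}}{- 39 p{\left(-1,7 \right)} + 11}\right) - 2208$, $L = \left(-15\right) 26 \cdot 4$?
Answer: $- \frac{594565740443}{918150636} \approx -647.57$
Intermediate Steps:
$p{\left(U,u \right)} = -3 + U$ ($p{\left(U,u \right)} = U - 3 = -3 + U$)
$L = -1560$ ($L = \left(-390\right) 4 = -1560$)
$B = - \frac{2026880732603}{918150636}$ ($B = \left(\frac{4633}{10844} + \frac{2324 \cdot \frac{1}{3549}}{- 39 \left(-3 - 1\right) + 11}\right) - 2208 = \left(4633 \cdot \frac{1}{10844} + \frac{2324 \cdot \frac{1}{3549}}{\left(-39\right) \left(-4\right) + 11}\right) - 2208 = \left(\frac{4633}{10844} + \frac{332}{507 \left(156 + 11\right)}\right) - 2208 = \left(\frac{4633}{10844} + \frac{332}{507 \cdot 167}\right) - 2208 = \left(\frac{4633}{10844} + \frac{332}{507} \cdot \frac{1}{167}\right) - 2208 = \left(\frac{4633}{10844} + \frac{332}{84669}\right) - 2208 = \frac{395871685}{918150636} - 2208 = - \frac{2026880732603}{918150636} \approx -2207.6$)
$B - L = - \frac{2026880732603}{918150636} - -1560 = - \frac{2026880732603}{918150636} + 1560 = - \frac{594565740443}{918150636}$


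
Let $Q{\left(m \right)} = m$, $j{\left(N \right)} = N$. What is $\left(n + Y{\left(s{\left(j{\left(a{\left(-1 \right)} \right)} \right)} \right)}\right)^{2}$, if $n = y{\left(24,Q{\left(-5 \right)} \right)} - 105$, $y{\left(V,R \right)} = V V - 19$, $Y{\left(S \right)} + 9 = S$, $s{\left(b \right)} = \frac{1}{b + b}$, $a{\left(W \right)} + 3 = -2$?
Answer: $\frac{19616041}{100} \approx 1.9616 \cdot 10^{5}$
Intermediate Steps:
$a{\left(W \right)} = -5$ ($a{\left(W \right)} = -3 - 2 = -5$)
$s{\left(b \right)} = \frac{1}{2 b}$
$Y{\left(S \right)} = -9 + S$
$y{\left(V,R \right)} = -19 + V^{2}$ ($y{\left(V,R \right)} = V^{2} - 19 = -19 + V^{2}$)
$n = 452$ ($n = \left(-19 + 24^{2}\right) - 105 = \left(-19 + 576\right) - 105 = 557 - 105 = 452$)
$\left(n + Y{\left(s{\left(j{\left(a{\left(-1 \right)} \right)} \right)} \right)}\right)^{2} = \left(452 - \left(9 - \frac{1}{2 \left(-5\right)}\right)\right)^{2} = \left(452 + \left(-9 + \frac{1}{2} \left(- \frac{1}{5}\right)\right)\right)^{2} = \left(452 - \frac{91}{10}\right)^{2} = \left(\frac{4429}{10}\right)^{2} = \frac{19616041}{100}$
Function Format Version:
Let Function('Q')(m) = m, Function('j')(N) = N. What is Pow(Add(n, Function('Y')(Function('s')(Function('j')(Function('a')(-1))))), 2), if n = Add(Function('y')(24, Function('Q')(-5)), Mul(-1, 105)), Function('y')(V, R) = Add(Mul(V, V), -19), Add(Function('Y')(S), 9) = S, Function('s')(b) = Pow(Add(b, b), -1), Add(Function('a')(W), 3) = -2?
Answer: Rational(19616041, 100) ≈ 1.9616e+5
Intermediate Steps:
Function('a')(W) = -5 (Function('a')(W) = Add(-3, -2) = -5)
Function('s')(b) = Mul(Rational(1, 2), Pow(b, -1)) (Function('s')(b) = Pow(Mul(2, b), -1) = Mul(Rational(1, 2), Pow(b, -1)))
Function('Y')(S) = Add(-9, S)
Function('y')(V, R) = Add(-19, Pow(V, 2)) (Function('y')(V, R) = Add(Pow(V, 2), -19) = Add(-19, Pow(V, 2)))
n = 452 (n = Add(Add(-19, Pow(24, 2)), Mul(-1, 105)) = Add(Add(-19, 576), -105) = Add(557, -105) = 452)
Pow(Add(n, Function('Y')(Function('s')(Function('j')(Function('a')(-1))))), 2) = Pow(Add(452, Add(-9, Mul(Rational(1, 2), Pow(-5, -1)))), 2) = Pow(Add(452, Add(-9, Mul(Rational(1, 2), Rational(-1, 5)))), 2) = Pow(Add(452, Add(-9, Rational(-1, 10))), 2) = Pow(Add(452, Rational(-91, 10)), 2) = Pow(Rational(4429, 10), 2) = Rational(19616041, 100)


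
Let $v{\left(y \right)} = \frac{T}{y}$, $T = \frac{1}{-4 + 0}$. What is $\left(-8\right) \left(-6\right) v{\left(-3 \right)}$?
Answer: $4$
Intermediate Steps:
$T = - \frac{1}{4}$ ($T = \frac{1}{-4} = - \frac{1}{4} \approx -0.25$)
$v{\left(y \right)} = - \frac{1}{4 y}$
$\left(-8\right) \left(-6\right) v{\left(-3 \right)} = \left(-8\right) \left(-6\right) \left(- \frac{1}{4 \left(-3\right)}\right) = 48 \left(\left(- \frac{1}{4}\right) \left(- \frac{1}{3}\right)\right) = 48 \cdot \frac{1}{12} = 4$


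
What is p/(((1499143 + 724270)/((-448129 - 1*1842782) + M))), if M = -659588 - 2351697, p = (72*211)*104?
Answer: -8377300009728/2223413 ≈ -3.7678e+6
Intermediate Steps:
p = 1579968 (p = 15192*104 = 1579968)
M = -3011285
p/(((1499143 + 724270)/((-448129 - 1*1842782) + M))) = 1579968/(((1499143 + 724270)/((-448129 - 1*1842782) - 3011285))) = 1579968/((2223413/((-448129 - 1842782) - 3011285))) = 1579968/((2223413/(-2290911 - 3011285))) = 1579968/((2223413/(-5302196))) = 1579968/((2223413*(-1/5302196))) = 1579968/(-2223413/5302196) = 1579968*(-5302196/2223413) = -8377300009728/2223413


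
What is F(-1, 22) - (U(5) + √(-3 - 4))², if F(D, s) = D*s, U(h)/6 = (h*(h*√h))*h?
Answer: -2812515 - 1500*I*√35 ≈ -2.8125e+6 - 8874.1*I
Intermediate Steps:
U(h) = 6*h^(7/2) (U(h) = 6*((h*(h*√h))*h) = 6*((h*h^(3/2))*h) = 6*(h^(5/2)*h) = 6*h^(7/2))
F(-1, 22) - (U(5) + √(-3 - 4))² = -1*22 - (6*5^(7/2) + √(-3 - 4))² = -22 - (6*(125*√5) + √(-7))² = -22 - (750*√5 + I*√7)²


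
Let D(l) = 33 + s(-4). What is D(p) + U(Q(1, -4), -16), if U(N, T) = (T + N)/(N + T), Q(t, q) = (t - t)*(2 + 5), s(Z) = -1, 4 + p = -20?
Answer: 33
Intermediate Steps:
p = -24 (p = -4 - 20 = -24)
D(l) = 32 (D(l) = 33 - 1 = 32)
Q(t, q) = 0 (Q(t, q) = 0*7 = 0)
U(N, T) = 1 (U(N, T) = (N + T)/(N + T) = 1)
D(p) + U(Q(1, -4), -16) = 32 + 1 = 33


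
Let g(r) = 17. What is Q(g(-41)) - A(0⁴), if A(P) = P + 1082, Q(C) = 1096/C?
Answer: -17298/17 ≈ -1017.5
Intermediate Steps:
A(P) = 1082 + P
Q(g(-41)) - A(0⁴) = 1096/17 - (1082 + 0⁴) = 1096*(1/17) - (1082 + 0) = 1096/17 - 1*1082 = 1096/17 - 1082 = -17298/17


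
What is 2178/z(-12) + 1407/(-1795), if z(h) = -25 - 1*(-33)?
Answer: 1949127/7180 ≈ 271.47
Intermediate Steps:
z(h) = 8 (z(h) = -25 + 33 = 8)
2178/z(-12) + 1407/(-1795) = 2178/8 + 1407/(-1795) = 2178*(⅛) + 1407*(-1/1795) = 1089/4 - 1407/1795 = 1949127/7180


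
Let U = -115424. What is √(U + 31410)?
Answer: I*√84014 ≈ 289.85*I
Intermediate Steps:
√(U + 31410) = √(-115424 + 31410) = √(-84014) = I*√84014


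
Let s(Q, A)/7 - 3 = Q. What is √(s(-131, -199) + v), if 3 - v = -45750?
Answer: √44857 ≈ 211.79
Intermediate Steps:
v = 45753 (v = 3 - 1*(-45750) = 3 + 45750 = 45753)
s(Q, A) = 21 + 7*Q
√(s(-131, -199) + v) = √((21 + 7*(-131)) + 45753) = √((21 - 917) + 45753) = √(-896 + 45753) = √44857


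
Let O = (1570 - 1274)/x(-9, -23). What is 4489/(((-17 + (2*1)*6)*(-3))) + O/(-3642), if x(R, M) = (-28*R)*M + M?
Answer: 15855745777/52981995 ≈ 299.27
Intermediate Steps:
x(R, M) = M - 28*M*R (x(R, M) = -28*M*R + M = M - 28*M*R)
O = -296/5819 (O = (1570 - 1274)/((-23*(1 - 28*(-9)))) = 296/((-23*(1 + 252))) = 296/((-23*253)) = 296/(-5819) = 296*(-1/5819) = -296/5819 ≈ -0.050868)
4489/(((-17 + (2*1)*6)*(-3))) + O/(-3642) = 4489/(((-17 + (2*1)*6)*(-3))) - 296/5819/(-3642) = 4489/(((-17 + 2*6)*(-3))) - 296/5819*(-1/3642) = 4489/(((-17 + 12)*(-3))) + 148/10596399 = 4489/((-5*(-3))) + 148/10596399 = 4489/15 + 148/10596399 = 15855745777/52981995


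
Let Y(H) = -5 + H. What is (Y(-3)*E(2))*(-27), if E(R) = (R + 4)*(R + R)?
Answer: 5184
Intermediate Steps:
E(R) = 2*R*(4 + R) (E(R) = (4 + R)*(2*R) = 2*R*(4 + R))
(Y(-3)*E(2))*(-27) = ((-5 - 3)*(2*2*(4 + 2)))*(-27) = -16*2*6*(-27) = -8*24*(-27) = -192*(-27) = 5184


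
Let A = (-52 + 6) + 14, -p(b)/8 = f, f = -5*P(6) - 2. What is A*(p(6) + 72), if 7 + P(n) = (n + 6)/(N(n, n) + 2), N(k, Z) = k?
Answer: 4224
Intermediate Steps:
P(n) = -7 + (6 + n)/(2 + n) (P(n) = -7 + (n + 6)/(n + 2) = -7 + (6 + n)/(2 + n))
f = 51/2 (f = -10*(-4 - 3*6)/(2 + 6) - 2 = -10*(-4 - 18)/8 - 2 = -10*(-22)/8 - 2 = -5*(-11/2) - 2 = 55/2 - 2 = 51/2 ≈ 25.500)
p(b) = -204 (p(b) = -8*51/2 = -204)
A = -32 (A = -46 + 14 = -32)
A*(p(6) + 72) = -32*(-204 + 72) = -32*(-132) = 4224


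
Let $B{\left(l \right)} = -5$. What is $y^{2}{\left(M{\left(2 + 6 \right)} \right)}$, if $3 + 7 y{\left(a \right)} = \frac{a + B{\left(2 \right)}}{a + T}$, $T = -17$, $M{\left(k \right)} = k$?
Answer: $\frac{100}{441} \approx 0.22676$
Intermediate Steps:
$y{\left(a \right)} = - \frac{3}{7} + \frac{-5 + a}{7 \left(-17 + a\right)}$ ($y{\left(a \right)} = - \frac{3}{7} + \frac{\left(a - 5\right) \frac{1}{a - 17}}{7} = - \frac{3}{7} + \frac{\left(-5 + a\right) \frac{1}{-17 + a}}{7} = - \frac{3}{7} + \frac{\frac{1}{-17 + a} \left(-5 + a\right)}{7} = - \frac{3}{7} + \frac{-5 + a}{7 \left(-17 + a\right)}$)
$y^{2}{\left(M{\left(2 + 6 \right)} \right)} = \left(\frac{2 \left(23 - \left(2 + 6\right)\right)}{7 \left(-17 + \left(2 + 6\right)\right)}\right)^{2} = \left(\frac{2 \left(23 - 8\right)}{7 \left(-17 + 8\right)}\right)^{2} = \left(\frac{2 \left(23 - 8\right)}{7 \left(-9\right)}\right)^{2} = \left(\frac{2}{7} \left(- \frac{1}{9}\right) 15\right)^{2} = \left(- \frac{10}{21}\right)^{2} = \frac{100}{441}$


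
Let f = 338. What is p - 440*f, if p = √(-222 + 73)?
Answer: -148720 + I*√149 ≈ -1.4872e+5 + 12.207*I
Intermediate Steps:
p = I*√149 (p = √(-149) = I*√149 ≈ 12.207*I)
p - 440*f = I*√149 - 440*338 = I*√149 - 148720 = -148720 + I*√149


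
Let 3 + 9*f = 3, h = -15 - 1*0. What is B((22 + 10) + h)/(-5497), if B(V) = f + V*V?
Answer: -289/5497 ≈ -0.052574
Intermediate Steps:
h = -15 (h = -15 + 0 = -15)
f = 0 (f = -1/3 + (1/9)*3 = -1/3 + 1/3 = 0)
B(V) = V**2 (B(V) = 0 + V*V = 0 + V**2 = V**2)
B((22 + 10) + h)/(-5497) = ((22 + 10) - 15)**2/(-5497) = (32 - 15)**2*(-1/5497) = 17**2*(-1/5497) = 289*(-1/5497) = -289/5497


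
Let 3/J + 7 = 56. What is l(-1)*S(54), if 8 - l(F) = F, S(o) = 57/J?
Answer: 8379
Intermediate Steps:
J = 3/49 (J = 3/(-7 + 56) = 3/49 ≈ 0.061224)
S(o) = 931 (S(o) = 57/(3/49) = 57*(49/3) = 931)
l(F) = 8 - F
l(-1)*S(54) = (8 - 1*(-1))*931 = (8 + 1)*931 = 9*931 = 8379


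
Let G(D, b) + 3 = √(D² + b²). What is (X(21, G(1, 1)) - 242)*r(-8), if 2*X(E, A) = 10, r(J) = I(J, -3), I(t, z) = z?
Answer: 711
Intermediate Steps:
G(D, b) = -3 + √(D² + b²)
r(J) = -3
X(E, A) = 5 (X(E, A) = (½)*10 = 5)
(X(21, G(1, 1)) - 242)*r(-8) = (5 - 242)*(-3) = -237*(-3) = 711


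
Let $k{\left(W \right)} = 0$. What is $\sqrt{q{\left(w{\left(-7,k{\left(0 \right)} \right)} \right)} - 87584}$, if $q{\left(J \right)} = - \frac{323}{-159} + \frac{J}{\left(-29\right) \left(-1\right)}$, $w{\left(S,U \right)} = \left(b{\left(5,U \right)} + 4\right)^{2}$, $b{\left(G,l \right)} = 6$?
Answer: $\frac{i \sqrt{1862035032327}}{4611} \approx 295.94 i$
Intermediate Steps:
$w{\left(S,U \right)} = 100$ ($w{\left(S,U \right)} = \left(6 + 4\right)^{2} = 10^{2} = 100$)
$q{\left(J \right)} = \frac{323}{159} + \frac{J}{29}$ ($q{\left(J \right)} = \left(-323\right) \left(- \frac{1}{159}\right) + \frac{J}{29} = \frac{323}{159} + J \frac{1}{29} = \frac{323}{159} + \frac{J}{29}$)
$\sqrt{q{\left(w{\left(-7,k{\left(0 \right)} \right)} \right)} - 87584} = \sqrt{\left(\frac{323}{159} + \frac{1}{29} \cdot 100\right) - 87584} = \sqrt{\left(\frac{323}{159} + \frac{100}{29}\right) - 87584} = \sqrt{\frac{25267}{4611} - 87584} = \sqrt{- \frac{403824557}{4611}} = \frac{i \sqrt{1862035032327}}{4611}$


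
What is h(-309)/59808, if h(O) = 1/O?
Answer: -1/18480672 ≈ -5.4111e-8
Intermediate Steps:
h(-309)/59808 = 1/(-309*59808) = -1/309*1/59808 = -1/18480672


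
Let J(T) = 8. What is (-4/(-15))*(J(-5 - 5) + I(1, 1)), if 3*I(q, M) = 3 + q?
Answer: 112/45 ≈ 2.4889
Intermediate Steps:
I(q, M) = 1 + q/3 (I(q, M) = (3 + q)/3 = 1 + q/3)
(-4/(-15))*(J(-5 - 5) + I(1, 1)) = (-4/(-15))*(8 + (1 + (1/3)*1)) = (-4*(-1/15))*(8 + (1 + 1/3)) = 4*(8 + 4/3)/15 = (4/15)*(28/3) = 112/45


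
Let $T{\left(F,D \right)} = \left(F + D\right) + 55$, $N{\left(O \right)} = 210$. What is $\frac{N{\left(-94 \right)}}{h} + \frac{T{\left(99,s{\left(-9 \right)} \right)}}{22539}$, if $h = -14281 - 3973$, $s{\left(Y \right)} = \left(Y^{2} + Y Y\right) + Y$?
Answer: $\frac{435394}{205713453} \approx 0.0021165$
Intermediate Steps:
$s{\left(Y \right)} = Y + 2 Y^{2}$ ($s{\left(Y \right)} = \left(Y^{2} + Y^{2}\right) + Y = 2 Y^{2} + Y = Y + 2 Y^{2}$)
$h = -18254$ ($h = -14281 - 3973 = -18254$)
$T{\left(F,D \right)} = 55 + D + F$ ($T{\left(F,D \right)} = \left(D + F\right) + 55 = 55 + D + F$)
$\frac{N{\left(-94 \right)}}{h} + \frac{T{\left(99,s{\left(-9 \right)} \right)}}{22539} = \frac{210}{-18254} + \frac{55 - 9 \left(1 + 2 \left(-9\right)\right) + 99}{22539} = 210 \left(- \frac{1}{18254}\right) + \left(55 - 9 \left(1 - 18\right) + 99\right) \frac{1}{22539} = - \frac{105}{9127} + \left(55 - -153 + 99\right) \frac{1}{22539} = - \frac{105}{9127} + \left(55 + 153 + 99\right) \frac{1}{22539} = - \frac{105}{9127} + 307 \cdot \frac{1}{22539} = - \frac{105}{9127} + \frac{307}{22539} = \frac{435394}{205713453}$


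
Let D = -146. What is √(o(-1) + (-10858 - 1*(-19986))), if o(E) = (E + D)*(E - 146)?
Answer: √30737 ≈ 175.32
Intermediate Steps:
o(E) = (-146 + E)² (o(E) = (E - 146)*(E - 146) = (-146 + E)*(-146 + E) = (-146 + E)²)
√(o(-1) + (-10858 - 1*(-19986))) = √((21316 + (-1)² - 292*(-1)) + (-10858 - 1*(-19986))) = √((21316 + 1 + 292) + (-10858 + 19986)) = √(21609 + 9128) = √30737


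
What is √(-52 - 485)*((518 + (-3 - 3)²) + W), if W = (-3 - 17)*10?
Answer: 354*I*√537 ≈ 8203.3*I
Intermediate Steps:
W = -200 (W = -20*10 = -200)
√(-52 - 485)*((518 + (-3 - 3)²) + W) = √(-52 - 485)*((518 + (-3 - 3)²) - 200) = √(-537)*((518 + (-6)²) - 200) = (I*√537)*((518 + 36) - 200) = (I*√537)*(554 - 200) = (I*√537)*354 = 354*I*√537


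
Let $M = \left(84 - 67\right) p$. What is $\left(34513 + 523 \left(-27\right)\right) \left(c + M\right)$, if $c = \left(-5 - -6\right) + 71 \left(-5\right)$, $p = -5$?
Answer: $-8952088$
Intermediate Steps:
$c = -354$ ($c = \left(-5 + 6\right) - 355 = 1 - 355 = -354$)
$M = -85$ ($M = \left(84 - 67\right) \left(-5\right) = 17 \left(-5\right) = -85$)
$\left(34513 + 523 \left(-27\right)\right) \left(c + M\right) = \left(34513 + 523 \left(-27\right)\right) \left(-354 - 85\right) = \left(34513 - 14121\right) \left(-439\right) = 20392 \left(-439\right) = -8952088$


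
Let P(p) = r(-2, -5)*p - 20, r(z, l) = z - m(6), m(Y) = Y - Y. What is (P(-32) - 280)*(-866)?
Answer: 204376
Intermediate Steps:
m(Y) = 0
r(z, l) = z (r(z, l) = z - 1*0 = z + 0 = z)
P(p) = -20 - 2*p (P(p) = -2*p - 20 = -20 - 2*p)
(P(-32) - 280)*(-866) = ((-20 - 2*(-32)) - 280)*(-866) = ((-20 + 64) - 280)*(-866) = (44 - 280)*(-866) = -236*(-866) = 204376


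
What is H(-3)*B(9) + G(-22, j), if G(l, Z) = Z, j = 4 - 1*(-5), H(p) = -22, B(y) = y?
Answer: -189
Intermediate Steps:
j = 9 (j = 4 + 5 = 9)
H(-3)*B(9) + G(-22, j) = -22*9 + 9 = -198 + 9 = -189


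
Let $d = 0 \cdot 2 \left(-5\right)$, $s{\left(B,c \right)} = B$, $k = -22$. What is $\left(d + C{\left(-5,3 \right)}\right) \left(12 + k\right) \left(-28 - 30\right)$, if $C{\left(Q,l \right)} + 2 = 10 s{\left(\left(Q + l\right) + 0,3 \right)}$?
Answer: $-12760$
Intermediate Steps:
$C{\left(Q,l \right)} = -2 + 10 Q + 10 l$ ($C{\left(Q,l \right)} = -2 + 10 \left(\left(Q + l\right) + 0\right) = -2 + 10 \left(Q + l\right) = -2 + \left(10 Q + 10 l\right) = -2 + 10 Q + 10 l$)
$d = 0$ ($d = 0 \left(-5\right) = 0$)
$\left(d + C{\left(-5,3 \right)}\right) \left(12 + k\right) \left(-28 - 30\right) = \left(0 + \left(-2 + 10 \left(-5\right) + 10 \cdot 3\right)\right) \left(12 - 22\right) \left(-28 - 30\right) = \left(0 - 22\right) \left(\left(-10\right) \left(-58\right)\right) = \left(0 - 22\right) 580 = \left(-22\right) 580 = -12760$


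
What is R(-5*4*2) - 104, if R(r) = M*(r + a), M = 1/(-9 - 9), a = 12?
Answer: -922/9 ≈ -102.44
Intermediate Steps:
M = -1/18 (M = 1/(-18) = -1/18 ≈ -0.055556)
R(r) = -⅔ - r/18 (R(r) = -(r + 12)/18 = -(12 + r)/18 = -⅔ - r/18)
R(-5*4*2) - 104 = (-⅔ - (-5*4)*2/18) - 104 = (-⅔ - (-10)*2/9) - 104 = (-⅔ - 1/18*(-40)) - 104 = (-⅔ + 20/9) - 104 = 14/9 - 104 = -922/9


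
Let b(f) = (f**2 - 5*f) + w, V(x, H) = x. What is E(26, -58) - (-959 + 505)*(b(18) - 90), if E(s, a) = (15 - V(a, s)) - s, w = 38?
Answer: 82675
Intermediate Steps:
b(f) = 38 + f**2 - 5*f (b(f) = (f**2 - 5*f) + 38 = 38 + f**2 - 5*f)
E(s, a) = 15 - a - s (E(s, a) = (15 - a) - s = 15 - a - s)
E(26, -58) - (-959 + 505)*(b(18) - 90) = (15 - 1*(-58) - 1*26) - (-959 + 505)*((38 + 18**2 - 5*18) - 90) = (15 + 58 - 26) - (-454)*((38 + 324 - 90) - 90) = 47 - (-454)*(272 - 90) = 47 - (-454)*182 = 47 - 1*(-82628) = 47 + 82628 = 82675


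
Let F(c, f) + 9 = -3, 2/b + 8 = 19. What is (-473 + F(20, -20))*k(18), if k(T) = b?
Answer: -970/11 ≈ -88.182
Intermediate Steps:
b = 2/11 (b = 2/(-8 + 19) = 2/11 ≈ 0.18182)
F(c, f) = -12 (F(c, f) = -9 - 3 = -12)
k(T) = 2/11
(-473 + F(20, -20))*k(18) = (-473 - 12)*(2/11) = -485*2/11 = -970/11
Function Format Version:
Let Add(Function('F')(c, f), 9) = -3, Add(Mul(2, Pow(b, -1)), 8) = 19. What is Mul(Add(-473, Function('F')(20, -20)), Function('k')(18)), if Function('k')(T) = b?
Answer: Rational(-970, 11) ≈ -88.182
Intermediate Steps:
b = Rational(2, 11) (b = Mul(2, Pow(Add(-8, 19), -1)) = Mul(2, Pow(11, -1)) = Mul(2, Rational(1, 11)) = Rational(2, 11) ≈ 0.18182)
Function('F')(c, f) = -12 (Function('F')(c, f) = Add(-9, -3) = -12)
Function('k')(T) = Rational(2, 11)
Mul(Add(-473, Function('F')(20, -20)), Function('k')(18)) = Mul(Add(-473, -12), Rational(2, 11)) = Mul(-485, Rational(2, 11)) = Rational(-970, 11)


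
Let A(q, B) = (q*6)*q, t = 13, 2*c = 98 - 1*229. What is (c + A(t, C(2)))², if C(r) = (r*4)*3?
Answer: 3598609/4 ≈ 8.9965e+5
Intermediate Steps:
C(r) = 12*r (C(r) = (4*r)*3 = 12*r)
c = -131/2 (c = (98 - 1*229)/2 = (98 - 229)/2 = (½)*(-131) = -131/2 ≈ -65.500)
A(q, B) = 6*q² (A(q, B) = (6*q)*q = 6*q²)
(c + A(t, C(2)))² = (-131/2 + 6*13²)² = (-131/2 + 6*169)² = (-131/2 + 1014)² = (1897/2)² = 3598609/4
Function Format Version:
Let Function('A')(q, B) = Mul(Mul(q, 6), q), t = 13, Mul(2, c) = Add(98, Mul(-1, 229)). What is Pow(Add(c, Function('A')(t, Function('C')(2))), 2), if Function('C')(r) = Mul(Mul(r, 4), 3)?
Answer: Rational(3598609, 4) ≈ 8.9965e+5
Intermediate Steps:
Function('C')(r) = Mul(12, r) (Function('C')(r) = Mul(Mul(4, r), 3) = Mul(12, r))
c = Rational(-131, 2) (c = Mul(Rational(1, 2), Add(98, Mul(-1, 229))) = Mul(Rational(1, 2), Add(98, -229)) = Mul(Rational(1, 2), -131) = Rational(-131, 2) ≈ -65.500)
Function('A')(q, B) = Mul(6, Pow(q, 2)) (Function('A')(q, B) = Mul(Mul(6, q), q) = Mul(6, Pow(q, 2)))
Pow(Add(c, Function('A')(t, Function('C')(2))), 2) = Pow(Add(Rational(-131, 2), Mul(6, Pow(13, 2))), 2) = Pow(Add(Rational(-131, 2), Mul(6, 169)), 2) = Pow(Add(Rational(-131, 2), 1014), 2) = Pow(Rational(1897, 2), 2) = Rational(3598609, 4)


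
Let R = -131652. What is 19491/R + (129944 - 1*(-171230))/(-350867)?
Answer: -15496302715/15397447428 ≈ -1.0064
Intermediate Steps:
19491/R + (129944 - 1*(-171230))/(-350867) = 19491/(-131652) + (129944 - 1*(-171230))/(-350867) = 19491*(-1/131652) + (129944 + 171230)*(-1/350867) = -6497/43884 + 301174*(-1/350867) = -6497/43884 - 301174/350867 = -15496302715/15397447428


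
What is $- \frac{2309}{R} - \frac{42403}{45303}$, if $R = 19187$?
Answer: $- \frac{918190988}{869228661} \approx -1.0563$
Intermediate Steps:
$- \frac{2309}{R} - \frac{42403}{45303} = - \frac{2309}{19187} - \frac{42403}{45303} = - \frac{918190988}{869228661}$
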